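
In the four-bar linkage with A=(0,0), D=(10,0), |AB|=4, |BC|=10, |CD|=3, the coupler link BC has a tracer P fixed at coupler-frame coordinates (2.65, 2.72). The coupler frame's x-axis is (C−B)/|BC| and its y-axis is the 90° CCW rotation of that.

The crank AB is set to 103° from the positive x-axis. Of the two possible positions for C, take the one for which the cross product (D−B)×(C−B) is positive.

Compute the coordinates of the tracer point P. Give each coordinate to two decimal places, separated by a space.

A=(0,0), D=(10.00,0)
B = A + 4.00·(cos103°, sin103°) = (-0.8998, 3.8975)
|BD| = 11.5757
circle(B,10.00) ∩ circle(D,3.00): a=9.7185, h=2.3560
  candidates: C₊=(9.0445,2.8438) cross=27.273; C₋=(7.4580,-1.5932) cross=-27.273
  mode + wants cross > 0 → take C=(9.0445,2.8438) (cross=27.273)
ex = (C−B)/|BC| = (0.9944,-0.1054); ey = (0.1054,0.9944)
P = B + 2.65·ex + 2.72·ey = (2.0221,6.3231)

2.02 6.32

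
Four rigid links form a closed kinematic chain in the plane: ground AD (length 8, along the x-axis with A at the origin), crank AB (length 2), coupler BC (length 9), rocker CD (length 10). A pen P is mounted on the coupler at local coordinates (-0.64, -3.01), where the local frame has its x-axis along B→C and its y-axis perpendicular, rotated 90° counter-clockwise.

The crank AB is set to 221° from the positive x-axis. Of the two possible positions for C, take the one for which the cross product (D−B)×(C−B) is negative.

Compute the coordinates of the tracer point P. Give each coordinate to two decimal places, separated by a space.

A=(0,0), D=(8.00,0)
B = A + 2.00·(cos221°, sin221°) = (-1.5094, -1.3121)
|BD| = 9.5995
circle(B,9.00) ∩ circle(D,10.00): a=3.8101, h=8.1537
  candidates: C₊=(1.1504,7.2859) cross=78.272; C₋=(3.3794,-8.8685) cross=-78.272
  mode - wants cross < 0 → take C=(3.3794,-8.8685) (cross=-78.272)
ex = (C−B)/|BC| = (0.5432,-0.8396); ey = (0.8396,0.5432)
P = B + -0.64·ex + -3.01·ey = (-4.3843,-2.4098)

-4.38 -2.41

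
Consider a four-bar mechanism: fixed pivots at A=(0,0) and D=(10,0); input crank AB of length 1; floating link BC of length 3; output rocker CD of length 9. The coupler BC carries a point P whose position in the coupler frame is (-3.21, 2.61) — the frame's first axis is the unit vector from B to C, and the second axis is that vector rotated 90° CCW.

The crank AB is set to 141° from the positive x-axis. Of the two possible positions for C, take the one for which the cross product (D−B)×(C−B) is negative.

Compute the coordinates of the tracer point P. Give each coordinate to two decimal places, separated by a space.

A=(0,0), D=(10.00,0)
B = A + 1.00·(cos141°, sin141°) = (-0.7771, 0.6293)
|BD| = 10.7955
circle(B,3.00) ∩ circle(D,9.00): a=2.0630, h=2.1781
  candidates: C₊=(1.4093,2.6834) cross=23.513; C₋=(1.1554,-1.6653) cross=-23.513
  mode - wants cross < 0 → take C=(1.1554,-1.6653) (cross=-23.513)
ex = (C−B)/|BC| = (0.6442,-0.7649); ey = (0.7649,0.6442)
P = B + -3.21·ex + 2.61·ey = (-0.8487,4.7659)

-0.85 4.77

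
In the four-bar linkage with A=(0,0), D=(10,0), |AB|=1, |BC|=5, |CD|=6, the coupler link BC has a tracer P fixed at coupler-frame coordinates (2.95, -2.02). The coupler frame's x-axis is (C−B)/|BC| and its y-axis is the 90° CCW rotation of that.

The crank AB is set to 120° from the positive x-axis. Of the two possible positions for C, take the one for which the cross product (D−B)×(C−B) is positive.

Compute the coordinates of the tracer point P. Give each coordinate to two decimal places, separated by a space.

2.84 -0.40

A=(0,0), D=(10.00,0)
B = A + 1.00·(cos120°, sin120°) = (-0.5000, 0.8660)
|BD| = 10.5357
circle(B,5.00) ∩ circle(D,6.00): a=4.7458, h=1.5740
  candidates: C₊=(4.3591,2.0446) cross=16.583; C₋=(4.1003,-1.0928) cross=-16.583
  mode + wants cross > 0 → take C=(4.3591,2.0446) (cross=16.583)
ex = (C−B)/|BC| = (0.9718,0.2357); ey = (-0.2357,0.9718)
P = B + 2.95·ex + -2.02·ey = (2.8430,-0.4017)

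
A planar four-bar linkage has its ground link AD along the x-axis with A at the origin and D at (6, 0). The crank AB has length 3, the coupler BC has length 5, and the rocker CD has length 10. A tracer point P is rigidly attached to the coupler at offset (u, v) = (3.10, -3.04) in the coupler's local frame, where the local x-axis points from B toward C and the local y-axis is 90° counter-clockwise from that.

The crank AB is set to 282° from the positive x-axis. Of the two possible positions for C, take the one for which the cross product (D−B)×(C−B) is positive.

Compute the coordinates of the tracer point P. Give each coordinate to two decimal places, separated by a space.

A=(0,0), D=(6.00,0)
B = A + 3.00·(cos282°, sin282°) = (0.6237, -2.9344)
|BD| = 6.1250
circle(B,5.00) ∩ circle(D,10.00): a=-3.0600, h=3.9543
  candidates: C₊=(-3.9567,-0.9296) cross=24.220; C₋=(-0.1677,-7.8714) cross=-24.220
  mode + wants cross > 0 → take C=(-3.9567,-0.9296) (cross=24.220)
ex = (C−B)/|BC| = (-0.9161,0.4010); ey = (-0.4010,-0.9161)
P = B + 3.10·ex + -3.04·ey = (-0.9972,1.0935)

-1.00 1.09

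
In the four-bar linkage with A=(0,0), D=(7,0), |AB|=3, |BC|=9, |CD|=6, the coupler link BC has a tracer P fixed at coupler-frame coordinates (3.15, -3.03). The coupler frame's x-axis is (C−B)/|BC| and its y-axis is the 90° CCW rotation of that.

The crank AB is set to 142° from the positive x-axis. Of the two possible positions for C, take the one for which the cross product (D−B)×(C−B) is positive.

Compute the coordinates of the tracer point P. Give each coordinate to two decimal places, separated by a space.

1.81 0.54

A=(0,0), D=(7.00,0)
B = A + 3.00·(cos142°, sin142°) = (-2.3640, 1.8470)
|BD| = 9.5444
circle(B,9.00) ∩ circle(D,6.00): a=7.1296, h=5.4926
  candidates: C₊=(5.6937,5.8561) cross=52.424; C₋=(3.5679,-4.9215) cross=-52.424
  mode + wants cross > 0 → take C=(5.6937,5.8561) (cross=52.424)
ex = (C−B)/|BC| = (0.8953,0.4455); ey = (-0.4455,0.8953)
P = B + 3.15·ex + -3.03·ey = (1.8059,0.5374)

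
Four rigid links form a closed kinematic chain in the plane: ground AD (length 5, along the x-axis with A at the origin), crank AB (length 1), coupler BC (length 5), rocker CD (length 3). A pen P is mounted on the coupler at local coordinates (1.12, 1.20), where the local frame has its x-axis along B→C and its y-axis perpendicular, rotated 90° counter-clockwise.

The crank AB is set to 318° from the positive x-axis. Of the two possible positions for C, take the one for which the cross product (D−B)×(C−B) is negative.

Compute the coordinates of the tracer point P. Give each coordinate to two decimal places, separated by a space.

A=(0,0), D=(5.00,0)
B = A + 1.00·(cos318°, sin318°) = (0.7431, -0.6691)
|BD| = 4.3091
circle(B,5.00) ∩ circle(D,3.00): a=4.0111, h=2.9852
  candidates: C₊=(4.2420,2.9027) cross=12.863; C₋=(5.1691,-2.9952) cross=-12.863
  mode - wants cross < 0 → take C=(5.1691,-2.9952) (cross=-12.863)
ex = (C−B)/|BC| = (0.8852,-0.4652); ey = (0.4652,0.8852)
P = B + 1.12·ex + 1.20·ey = (2.2928,-0.1279)

2.29 -0.13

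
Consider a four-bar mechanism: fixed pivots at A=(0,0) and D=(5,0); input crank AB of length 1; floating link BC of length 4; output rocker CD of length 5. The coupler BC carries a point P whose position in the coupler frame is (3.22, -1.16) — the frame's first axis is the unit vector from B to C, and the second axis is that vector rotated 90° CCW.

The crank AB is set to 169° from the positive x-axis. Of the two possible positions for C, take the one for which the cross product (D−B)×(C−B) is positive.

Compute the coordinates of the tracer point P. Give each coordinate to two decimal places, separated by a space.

1.85 2.12

A=(0,0), D=(5.00,0)
B = A + 1.00·(cos169°, sin169°) = (-0.9816, 0.1908)
|BD| = 5.9847
circle(B,4.00) ∩ circle(D,5.00): a=2.2404, h=3.3137
  candidates: C₊=(1.3633,3.4314) cross=19.831; C₋=(1.1520,-3.1926) cross=-19.831
  mode + wants cross > 0 → take C=(1.3633,3.4314) (cross=19.831)
ex = (C−B)/|BC| = (0.5862,0.8101); ey = (-0.8101,0.5862)
P = B + 3.22·ex + -1.16·ey = (1.8458,2.1194)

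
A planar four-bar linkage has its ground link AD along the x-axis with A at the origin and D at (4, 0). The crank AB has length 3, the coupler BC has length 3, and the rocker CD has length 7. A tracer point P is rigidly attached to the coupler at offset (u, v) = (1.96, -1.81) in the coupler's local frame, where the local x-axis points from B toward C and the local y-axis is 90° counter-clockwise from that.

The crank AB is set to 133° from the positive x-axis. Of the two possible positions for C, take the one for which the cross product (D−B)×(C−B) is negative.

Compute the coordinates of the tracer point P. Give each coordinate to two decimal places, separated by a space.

A=(0,0), D=(4.00,0)
B = A + 3.00·(cos133°, sin133°) = (-2.0460, 2.1941)
|BD| = 6.4318
circle(B,3.00) ∩ circle(D,7.00): a=0.1063, h=2.9981
  candidates: C₊=(-0.9233,4.9761) cross=19.283; C₋=(-2.9688,-0.6605) cross=-19.283
  mode - wants cross < 0 → take C=(-2.9688,-0.6605) (cross=-19.283)
ex = (C−B)/|BC| = (-0.3076,-0.9515); ey = (0.9515,-0.3076)
P = B + 1.96·ex + -1.81·ey = (-4.3711,0.8858)

-4.37 0.89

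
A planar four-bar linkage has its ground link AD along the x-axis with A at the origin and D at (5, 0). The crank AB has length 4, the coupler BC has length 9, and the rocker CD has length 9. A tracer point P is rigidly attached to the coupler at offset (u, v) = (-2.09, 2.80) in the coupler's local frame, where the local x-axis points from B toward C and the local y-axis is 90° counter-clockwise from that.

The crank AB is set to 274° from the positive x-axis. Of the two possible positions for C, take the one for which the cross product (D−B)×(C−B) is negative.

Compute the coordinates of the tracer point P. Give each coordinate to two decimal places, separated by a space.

A=(0,0), D=(5.00,0)
B = A + 4.00·(cos274°, sin274°) = (0.2790, -3.9903)
|BD| = 6.1814
circle(B,9.00) ∩ circle(D,9.00): a=3.0907, h=8.4527
  candidates: C₊=(-2.8169,4.4605) cross=52.249; C₋=(8.0959,-8.4508) cross=-52.249
  mode - wants cross < 0 → take C=(8.0959,-8.4508) (cross=-52.249)
ex = (C−B)/|BC| = (0.8685,-0.4956); ey = (0.4956,0.8685)
P = B + -2.09·ex + 2.80·ey = (-0.1485,-0.5225)

-0.15 -0.52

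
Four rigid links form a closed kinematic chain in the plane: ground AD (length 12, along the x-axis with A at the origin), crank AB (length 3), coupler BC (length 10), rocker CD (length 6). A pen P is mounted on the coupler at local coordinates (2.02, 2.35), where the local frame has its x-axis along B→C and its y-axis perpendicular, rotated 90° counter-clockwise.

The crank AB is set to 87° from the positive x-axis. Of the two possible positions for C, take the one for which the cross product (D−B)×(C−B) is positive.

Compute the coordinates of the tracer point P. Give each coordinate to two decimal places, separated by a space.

A=(0,0), D=(12.00,0)
B = A + 3.00·(cos87°, sin87°) = (0.1570, 2.9959)
|BD| = 12.2160
circle(B,10.00) ∩ circle(D,6.00): a=8.7275, h=4.8816
  candidates: C₊=(9.8152,5.5881) cross=59.634; C₋=(7.4208,-3.8770) cross=-59.634
  mode + wants cross > 0 → take C=(9.8152,5.5881) (cross=59.634)
ex = (C−B)/|BC| = (0.9658,0.2592); ey = (-0.2592,0.9658)
P = B + 2.02·ex + 2.35·ey = (1.4988,5.7892)

1.50 5.79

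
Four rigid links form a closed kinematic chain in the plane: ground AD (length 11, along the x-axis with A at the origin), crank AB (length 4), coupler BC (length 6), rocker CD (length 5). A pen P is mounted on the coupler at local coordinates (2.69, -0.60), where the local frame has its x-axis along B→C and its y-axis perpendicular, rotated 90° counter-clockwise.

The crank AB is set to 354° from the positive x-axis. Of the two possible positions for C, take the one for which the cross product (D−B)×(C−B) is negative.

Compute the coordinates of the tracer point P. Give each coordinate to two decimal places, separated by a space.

5.62 -2.63

A=(0,0), D=(11.00,0)
B = A + 4.00·(cos354°, sin354°) = (3.9781, -0.4181)
|BD| = 7.0343
circle(B,6.00) ∩ circle(D,5.00): a=4.2991, h=4.1855
  candidates: C₊=(8.0208,4.0155) cross=29.442; C₋=(8.5183,-4.3407) cross=-29.442
  mode - wants cross < 0 → take C=(8.5183,-4.3407) (cross=-29.442)
ex = (C−B)/|BC| = (0.7567,-0.6538); ey = (0.6538,0.7567)
P = B + 2.69·ex + -0.60·ey = (5.6214,-2.6307)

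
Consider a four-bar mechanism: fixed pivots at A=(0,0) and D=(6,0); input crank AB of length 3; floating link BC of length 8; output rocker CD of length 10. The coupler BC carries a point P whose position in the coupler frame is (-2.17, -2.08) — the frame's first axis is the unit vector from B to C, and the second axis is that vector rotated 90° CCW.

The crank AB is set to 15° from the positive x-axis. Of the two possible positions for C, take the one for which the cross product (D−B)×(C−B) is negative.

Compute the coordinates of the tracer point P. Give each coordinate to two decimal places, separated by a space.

A=(0,0), D=(6.00,0)
B = A + 3.00·(cos15°, sin15°) = (2.8978, 0.7765)
|BD| = 3.1979
circle(B,8.00) ∩ circle(D,10.00): a=-4.0297, h=6.9110
  candidates: C₊=(0.6666,8.4590) cross=22.101; C₋=(-2.6893,-4.9493) cross=-22.101
  mode - wants cross < 0 → take C=(-2.6893,-4.9493) (cross=-22.101)
ex = (C−B)/|BC| = (-0.6984,-0.7157); ey = (0.7157,-0.6984)
P = B + -2.17·ex + -2.08·ey = (2.9246,3.7822)

2.92 3.78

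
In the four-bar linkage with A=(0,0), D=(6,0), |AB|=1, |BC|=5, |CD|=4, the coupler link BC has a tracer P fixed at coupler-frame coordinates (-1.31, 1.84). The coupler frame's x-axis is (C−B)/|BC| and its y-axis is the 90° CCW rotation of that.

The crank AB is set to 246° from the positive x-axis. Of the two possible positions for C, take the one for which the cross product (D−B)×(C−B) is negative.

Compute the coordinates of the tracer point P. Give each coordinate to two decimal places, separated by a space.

-0.62 1.34

A=(0,0), D=(6.00,0)
B = A + 1.00·(cos246°, sin246°) = (-0.4067, -0.9135)
|BD| = 6.4715
circle(B,5.00) ∩ circle(D,4.00): a=3.9311, h=3.0897
  candidates: C₊=(3.0489,2.7002) cross=19.995; C₋=(3.9212,-3.4174) cross=-19.995
  mode - wants cross < 0 → take C=(3.9212,-3.4174) (cross=-19.995)
ex = (C−B)/|BC| = (0.8656,-0.5008); ey = (0.5008,0.8656)
P = B + -1.31·ex + 1.84·ey = (-0.6192,1.3351)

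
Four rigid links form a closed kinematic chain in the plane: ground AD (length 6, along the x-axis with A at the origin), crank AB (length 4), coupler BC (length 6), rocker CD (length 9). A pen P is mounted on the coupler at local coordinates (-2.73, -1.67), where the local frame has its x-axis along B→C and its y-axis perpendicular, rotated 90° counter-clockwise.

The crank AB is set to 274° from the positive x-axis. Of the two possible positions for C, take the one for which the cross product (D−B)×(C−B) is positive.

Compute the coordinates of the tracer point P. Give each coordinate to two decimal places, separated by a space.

A=(0,0), D=(6.00,0)
B = A + 4.00·(cos274°, sin274°) = (0.2790, -3.9903)
|BD| = 6.9751
circle(B,6.00) ∩ circle(D,9.00): a=0.2618, h=5.9943
  candidates: C₊=(-2.9354,1.0760) cross=41.811; C₋=(3.9229,-8.7570) cross=-41.811
  mode + wants cross > 0 → take C=(-2.9354,1.0760) (cross=41.811)
ex = (C−B)/|BC| = (-0.5357,0.8444); ey = (-0.8444,-0.5357)
P = B + -2.73·ex + -1.67·ey = (3.1517,-5.4007)

3.15 -5.40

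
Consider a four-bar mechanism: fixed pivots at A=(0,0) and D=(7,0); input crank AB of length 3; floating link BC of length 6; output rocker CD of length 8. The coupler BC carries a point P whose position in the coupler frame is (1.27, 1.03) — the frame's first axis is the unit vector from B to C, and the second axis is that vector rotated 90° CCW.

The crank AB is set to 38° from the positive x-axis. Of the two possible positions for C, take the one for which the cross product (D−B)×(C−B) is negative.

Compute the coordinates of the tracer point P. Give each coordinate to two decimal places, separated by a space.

A=(0,0), D=(7.00,0)
B = A + 3.00·(cos38°, sin38°) = (2.3640, 1.8470)
|BD| = 4.9903
circle(B,6.00) ∩ circle(D,8.00): a=-0.3102, h=5.9920
  candidates: C₊=(4.2935,7.5283) cross=29.902; C₋=(-0.1419,-3.6047) cross=-29.902
  mode - wants cross < 0 → take C=(-0.1419,-3.6047) (cross=-29.902)
ex = (C−B)/|BC| = (-0.4177,-0.9086); ey = (0.9086,-0.4177)
P = B + 1.27·ex + 1.03·ey = (2.7695,0.2629)

2.77 0.26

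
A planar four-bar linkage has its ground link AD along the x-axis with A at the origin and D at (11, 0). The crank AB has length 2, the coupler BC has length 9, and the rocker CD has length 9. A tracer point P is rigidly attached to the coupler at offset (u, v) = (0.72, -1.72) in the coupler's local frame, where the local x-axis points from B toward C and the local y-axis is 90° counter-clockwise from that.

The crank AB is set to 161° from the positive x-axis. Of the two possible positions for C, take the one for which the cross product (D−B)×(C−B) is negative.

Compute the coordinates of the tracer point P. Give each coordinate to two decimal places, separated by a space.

-2.66 -1.05

A=(0,0), D=(11.00,0)
B = A + 2.00·(cos161°, sin161°) = (-1.8910, 0.6511)
|BD| = 12.9075
circle(B,9.00) ∩ circle(D,9.00): a=6.4537, h=6.2729
  candidates: C₊=(4.8709,6.5905) cross=80.967; C₋=(4.2380,-5.9393) cross=-80.967
  mode - wants cross < 0 → take C=(4.2380,-5.9393) (cross=-80.967)
ex = (C−B)/|BC| = (0.6810,-0.7323); ey = (0.7323,0.6810)
P = B + 0.72·ex + -1.72·ey = (-2.6602,-1.0474)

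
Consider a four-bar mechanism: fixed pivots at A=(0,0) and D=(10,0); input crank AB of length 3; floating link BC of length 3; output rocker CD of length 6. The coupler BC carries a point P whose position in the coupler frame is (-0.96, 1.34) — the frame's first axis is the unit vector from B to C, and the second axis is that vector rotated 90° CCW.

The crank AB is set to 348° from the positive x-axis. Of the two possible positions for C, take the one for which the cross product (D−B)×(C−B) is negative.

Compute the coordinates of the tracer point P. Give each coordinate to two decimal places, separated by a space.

A=(0,0), D=(10.00,0)
B = A + 3.00·(cos348°, sin348°) = (2.9344, -0.6237)
|BD| = 7.0930
circle(B,3.00) ∩ circle(D,6.00): a=1.6432, h=2.5099
  candidates: C₊=(4.3506,2.0210) cross=17.803; C₋=(4.7920,-2.9794) cross=-17.803
  mode - wants cross < 0 → take C=(4.7920,-2.9794) (cross=-17.803)
ex = (C−B)/|BC| = (0.6192,-0.7852); ey = (0.7852,0.6192)
P = B + -0.96·ex + 1.34·ey = (3.3922,0.9598)

3.39 0.96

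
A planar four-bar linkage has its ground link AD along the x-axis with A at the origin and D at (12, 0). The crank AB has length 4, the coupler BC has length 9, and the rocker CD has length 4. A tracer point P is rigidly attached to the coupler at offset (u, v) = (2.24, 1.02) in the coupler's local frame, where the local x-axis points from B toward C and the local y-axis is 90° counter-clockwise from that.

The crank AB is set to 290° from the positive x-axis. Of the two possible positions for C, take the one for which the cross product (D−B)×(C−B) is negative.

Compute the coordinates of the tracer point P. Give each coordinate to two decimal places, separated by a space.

3.60 -2.71

A=(0,0), D=(12.00,0)
B = A + 4.00·(cos290°, sin290°) = (1.3681, -3.7588)
|BD| = 11.2768
circle(B,9.00) ∩ circle(D,4.00): a=8.5204, h=2.8987
  candidates: C₊=(8.4351,1.8142) cross=32.688; C₋=(10.3674,-3.6517) cross=-32.688
  mode - wants cross < 0 → take C=(10.3674,-3.6517) (cross=-32.688)
ex = (C−B)/|BC| = (0.9999,0.0119); ey = (-0.0119,0.9999)
P = B + 2.24·ex + 1.02·ey = (3.5958,-2.7122)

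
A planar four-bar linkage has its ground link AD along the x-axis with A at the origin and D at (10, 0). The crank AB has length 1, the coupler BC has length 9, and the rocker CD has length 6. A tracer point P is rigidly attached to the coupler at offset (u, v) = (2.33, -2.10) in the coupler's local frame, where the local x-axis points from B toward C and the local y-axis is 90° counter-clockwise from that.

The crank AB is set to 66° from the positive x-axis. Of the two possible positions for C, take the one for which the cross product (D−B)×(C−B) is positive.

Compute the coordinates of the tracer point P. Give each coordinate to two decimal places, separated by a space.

3.49 0.36

A=(0,0), D=(10.00,0)
B = A + 1.00·(cos66°, sin66°) = (0.4067, 0.9135)
|BD| = 9.6367
circle(B,9.00) ∩ circle(D,6.00): a=7.1532, h=5.4619
  candidates: C₊=(8.0455,5.6727) cross=52.634; C₋=(7.0099,-5.2019) cross=-52.634
  mode + wants cross > 0 → take C=(8.0455,5.6727) (cross=52.634)
ex = (C−B)/|BC| = (0.8487,0.5288); ey = (-0.5288,0.8487)
P = B + 2.33·ex + -2.10·ey = (3.4948,0.3633)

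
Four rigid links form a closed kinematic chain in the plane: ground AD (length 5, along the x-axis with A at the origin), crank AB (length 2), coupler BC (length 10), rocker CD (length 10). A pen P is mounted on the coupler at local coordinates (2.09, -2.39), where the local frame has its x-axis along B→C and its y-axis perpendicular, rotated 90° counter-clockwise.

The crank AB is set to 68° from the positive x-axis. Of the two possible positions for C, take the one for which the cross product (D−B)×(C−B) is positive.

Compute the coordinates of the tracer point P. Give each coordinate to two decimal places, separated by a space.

A=(0,0), D=(5.00,0)
B = A + 2.00·(cos68°, sin68°) = (0.7492, 1.8544)
|BD| = 4.6377
circle(B,10.00) ∩ circle(D,10.00): a=2.3188, h=9.7274
  candidates: C₊=(6.7641,9.8432) cross=45.113; C₋=(-1.0149,-7.9888) cross=-45.113
  mode + wants cross > 0 → take C=(6.7641,9.8432) (cross=45.113)
ex = (C−B)/|BC| = (0.6015,0.7989); ey = (-0.7989,0.6015)
P = B + 2.09·ex + -2.39·ey = (3.9157,2.0865)

3.92 2.09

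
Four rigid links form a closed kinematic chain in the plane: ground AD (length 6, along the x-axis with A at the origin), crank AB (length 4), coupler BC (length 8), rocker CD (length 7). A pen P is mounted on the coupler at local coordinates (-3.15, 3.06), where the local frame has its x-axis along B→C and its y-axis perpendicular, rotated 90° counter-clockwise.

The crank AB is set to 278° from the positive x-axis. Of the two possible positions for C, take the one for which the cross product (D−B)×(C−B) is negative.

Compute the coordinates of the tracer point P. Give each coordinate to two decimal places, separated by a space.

A=(0,0), D=(6.00,0)
B = A + 4.00·(cos278°, sin278°) = (0.5567, -3.9611)
|BD| = 6.7320
circle(B,8.00) ∩ circle(D,7.00): a=4.4801, h=6.6279
  candidates: C₊=(0.2793,4.0341) cross=44.619; C₋=(8.0790,-6.6841) cross=-44.619
  mode - wants cross < 0 → take C=(8.0790,-6.6841) (cross=-44.619)
ex = (C−B)/|BC| = (0.9403,-0.3404); ey = (0.3404,0.9403)
P = B + -3.15·ex + 3.06·ey = (-1.3636,-0.0116)

-1.36 -0.01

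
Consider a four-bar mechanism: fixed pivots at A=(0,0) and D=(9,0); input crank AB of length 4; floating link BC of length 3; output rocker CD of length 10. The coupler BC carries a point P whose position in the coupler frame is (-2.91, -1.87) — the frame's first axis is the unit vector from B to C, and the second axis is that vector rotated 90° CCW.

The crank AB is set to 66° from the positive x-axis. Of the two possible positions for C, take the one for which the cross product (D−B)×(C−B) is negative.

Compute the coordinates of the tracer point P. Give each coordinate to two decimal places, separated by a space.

2.91 6.87

A=(0,0), D=(9.00,0)
B = A + 4.00·(cos66°, sin66°) = (1.6269, 3.6542)
|BD| = 8.2289
circle(B,3.00) ∩ circle(D,10.00): a=-1.4148, h=2.6454
  candidates: C₊=(1.5340,6.6527) cross=21.769; C₋=(-0.8155,1.9122) cross=-21.769
  mode - wants cross < 0 → take C=(-0.8155,1.9122) (cross=-21.769)
ex = (C−B)/|BC| = (-0.8141,-0.5807); ey = (0.5807,-0.8141)
P = B + -2.91·ex + -1.87·ey = (2.9102,6.8664)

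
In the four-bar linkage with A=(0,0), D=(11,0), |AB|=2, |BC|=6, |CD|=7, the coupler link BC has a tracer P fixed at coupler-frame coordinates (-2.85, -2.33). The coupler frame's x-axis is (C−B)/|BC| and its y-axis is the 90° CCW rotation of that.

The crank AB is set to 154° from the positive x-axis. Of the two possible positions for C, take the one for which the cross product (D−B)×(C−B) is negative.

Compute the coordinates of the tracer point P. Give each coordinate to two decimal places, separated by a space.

A=(0,0), D=(11.00,0)
B = A + 2.00·(cos154°, sin154°) = (-1.7976, 0.8767)
|BD| = 12.8276
circle(B,6.00) ∩ circle(D,7.00): a=5.9071, h=1.0519
  candidates: C₊=(4.1676,1.5224) cross=13.493; C₋=(4.0238,-0.5764) cross=-13.493
  mode - wants cross < 0 → take C=(4.0238,-0.5764) (cross=-13.493)
ex = (C−B)/|BC| = (0.9702,-0.2422); ey = (0.2422,0.9702)
P = B + -2.85·ex + -2.33·ey = (-5.1271,-0.6936)

-5.13 -0.69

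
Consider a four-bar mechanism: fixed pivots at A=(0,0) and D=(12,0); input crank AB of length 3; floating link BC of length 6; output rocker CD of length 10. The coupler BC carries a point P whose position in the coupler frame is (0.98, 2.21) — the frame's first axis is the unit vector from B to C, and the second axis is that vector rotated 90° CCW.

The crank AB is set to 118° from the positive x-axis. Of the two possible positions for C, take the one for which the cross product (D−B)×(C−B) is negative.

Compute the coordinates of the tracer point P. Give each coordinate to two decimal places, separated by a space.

0.94 3.21

A=(0,0), D=(12.00,0)
B = A + 3.00·(cos118°, sin118°) = (-1.4084, 2.6488)
|BD| = 13.6676
circle(B,6.00) ∩ circle(D,10.00): a=4.4925, h=3.9772
  candidates: C₊=(3.7697,5.6799) cross=54.358; C₋=(2.2281,-2.1236) cross=-54.358
  mode - wants cross < 0 → take C=(2.2281,-2.1236) (cross=-54.358)
ex = (C−B)/|BC| = (0.6061,-0.7954); ey = (0.7954,0.6061)
P = B + 0.98·ex + 2.21·ey = (0.9434,3.2088)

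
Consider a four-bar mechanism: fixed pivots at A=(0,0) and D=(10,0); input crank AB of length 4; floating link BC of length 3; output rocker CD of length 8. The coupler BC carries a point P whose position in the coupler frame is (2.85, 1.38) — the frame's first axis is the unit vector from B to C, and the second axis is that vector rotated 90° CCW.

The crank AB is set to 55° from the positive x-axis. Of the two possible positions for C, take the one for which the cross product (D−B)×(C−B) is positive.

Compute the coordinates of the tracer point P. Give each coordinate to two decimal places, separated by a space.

3.10 6.34

A=(0,0), D=(10.00,0)
B = A + 4.00·(cos55°, sin55°) = (2.2943, 3.2766)
|BD| = 8.3734
circle(B,3.00) ∩ circle(D,8.00): a=0.9025, h=2.8610
  candidates: C₊=(4.2444,5.5563) cross=23.957; C₋=(2.0053,0.2906) cross=-23.957
  mode + wants cross > 0 → take C=(4.2444,5.5563) (cross=23.957)
ex = (C−B)/|BC| = (0.6500,0.7599); ey = (-0.7599,0.6500)
P = B + 2.85·ex + 1.38·ey = (3.0982,6.3394)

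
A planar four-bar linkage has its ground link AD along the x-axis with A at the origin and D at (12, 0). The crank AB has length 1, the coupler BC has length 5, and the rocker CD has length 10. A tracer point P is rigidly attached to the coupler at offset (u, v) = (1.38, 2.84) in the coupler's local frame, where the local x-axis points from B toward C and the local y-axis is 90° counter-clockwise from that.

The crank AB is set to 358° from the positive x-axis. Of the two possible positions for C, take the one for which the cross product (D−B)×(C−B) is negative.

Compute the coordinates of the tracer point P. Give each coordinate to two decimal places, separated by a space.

A=(0,0), D=(12.00,0)
B = A + 1.00·(cos358°, sin358°) = (0.9994, -0.0349)
|BD| = 11.0007
circle(B,5.00) ∩ circle(D,10.00): a=2.0914, h=4.5416
  candidates: C₊=(3.0764,4.5133) cross=49.960; C₋=(3.1052,-4.5698) cross=-49.960
  mode - wants cross < 0 → take C=(3.1052,-4.5698) (cross=-49.960)
ex = (C−B)/|BC| = (0.4212,-0.9070); ey = (0.9070,0.4212)
P = B + 1.38·ex + 2.84·ey = (4.1564,-0.0904)

4.16 -0.09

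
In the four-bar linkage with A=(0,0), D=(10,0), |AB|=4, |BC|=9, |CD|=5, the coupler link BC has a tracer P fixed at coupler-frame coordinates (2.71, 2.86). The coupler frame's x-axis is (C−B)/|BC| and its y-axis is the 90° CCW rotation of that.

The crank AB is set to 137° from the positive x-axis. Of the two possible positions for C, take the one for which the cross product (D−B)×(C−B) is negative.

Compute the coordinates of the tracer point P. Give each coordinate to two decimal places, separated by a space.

A=(0,0), D=(10.00,0)
B = A + 4.00·(cos137°, sin137°) = (-2.9254, 2.7280)
|BD| = 13.2102
circle(B,9.00) ∩ circle(D,5.00): a=8.7247, h=2.2091
  candidates: C₊=(6.0674,3.0878) cross=29.183; C₋=(5.1550,-1.2352) cross=-29.183
  mode - wants cross < 0 → take C=(5.1550,-1.2352) (cross=-29.183)
ex = (C−B)/|BC| = (0.8978,-0.4404); ey = (0.4404,0.8978)
P = B + 2.71·ex + 2.86·ey = (0.7671,4.1024)

0.77 4.10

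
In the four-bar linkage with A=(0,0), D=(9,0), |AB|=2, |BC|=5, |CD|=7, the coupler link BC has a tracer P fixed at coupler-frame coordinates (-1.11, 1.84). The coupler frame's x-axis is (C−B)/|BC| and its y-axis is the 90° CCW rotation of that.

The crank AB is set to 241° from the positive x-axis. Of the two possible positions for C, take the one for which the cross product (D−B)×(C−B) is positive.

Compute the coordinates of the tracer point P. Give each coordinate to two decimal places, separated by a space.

A=(0,0), D=(9.00,0)
B = A + 2.00·(cos241°, sin241°) = (-0.9696, -1.7492)
|BD| = 10.1219
circle(B,5.00) ∩ circle(D,7.00): a=3.8754, h=3.1593
  candidates: C₊=(2.3015,2.0323) cross=31.978; C₋=(3.3935,-4.1913) cross=-31.978
  mode + wants cross > 0 → take C=(2.3015,2.0323) (cross=31.978)
ex = (C−B)/|BC| = (0.6542,0.7563); ey = (-0.7563,0.6542)
P = B + -1.11·ex + 1.84·ey = (-3.0874,-1.3850)

-3.09 -1.38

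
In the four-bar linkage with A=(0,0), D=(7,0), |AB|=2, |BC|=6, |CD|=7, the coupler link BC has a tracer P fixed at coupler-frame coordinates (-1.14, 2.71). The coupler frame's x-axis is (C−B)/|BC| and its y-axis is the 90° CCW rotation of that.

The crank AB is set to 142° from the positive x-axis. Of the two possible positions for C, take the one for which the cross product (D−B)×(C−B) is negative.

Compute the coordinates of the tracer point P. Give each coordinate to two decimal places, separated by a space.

0.26 3.53

A=(0,0), D=(7.00,0)
B = A + 2.00·(cos142°, sin142°) = (-1.5760, 1.2313)
|BD| = 8.6640
circle(B,6.00) ∩ circle(D,7.00): a=3.5817, h=4.8136
  candidates: C₊=(2.6535,5.4871) cross=41.705; C₋=(1.2853,-4.0425) cross=-41.705
  mode - wants cross < 0 → take C=(1.2853,-4.0425) (cross=-41.705)
ex = (C−B)/|BC| = (0.4769,-0.8790); ey = (0.8790,0.4769)
P = B + -1.14·ex + 2.71·ey = (0.2623,3.5257)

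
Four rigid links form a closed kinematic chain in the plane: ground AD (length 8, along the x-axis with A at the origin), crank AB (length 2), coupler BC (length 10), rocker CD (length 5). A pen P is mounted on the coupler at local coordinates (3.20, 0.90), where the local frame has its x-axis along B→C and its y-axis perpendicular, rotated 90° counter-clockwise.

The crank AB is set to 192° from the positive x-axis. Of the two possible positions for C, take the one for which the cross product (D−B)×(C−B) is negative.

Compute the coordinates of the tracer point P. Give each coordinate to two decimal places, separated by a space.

1.31 -1.04

A=(0,0), D=(8.00,0)
B = A + 2.00·(cos192°, sin192°) = (-1.9563, -0.4158)
|BD| = 9.9650
circle(B,10.00) ∩ circle(D,5.00): a=8.7457, h=4.8491
  candidates: C₊=(6.5794,4.7939) cross=48.321; C₋=(6.9841,-4.8957) cross=-48.321
  mode - wants cross < 0 → take C=(6.9841,-4.8957) (cross=-48.321)
ex = (C−B)/|BC| = (0.8940,-0.4480); ey = (0.4480,0.8940)
P = B + 3.20·ex + 0.90·ey = (1.3078,-1.0448)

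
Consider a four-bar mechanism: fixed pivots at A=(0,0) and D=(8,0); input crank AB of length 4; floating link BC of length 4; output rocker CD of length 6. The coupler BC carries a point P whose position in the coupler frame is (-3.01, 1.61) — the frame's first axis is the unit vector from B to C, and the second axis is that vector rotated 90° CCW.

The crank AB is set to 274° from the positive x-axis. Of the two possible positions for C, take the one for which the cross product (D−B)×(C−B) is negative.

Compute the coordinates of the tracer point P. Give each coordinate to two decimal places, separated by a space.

-2.42 -1.90

A=(0,0), D=(8.00,0)
B = A + 4.00·(cos274°, sin274°) = (0.2790, -3.9903)
|BD| = 8.6911
circle(B,4.00) ∩ circle(D,6.00): a=3.1950, h=2.4067
  candidates: C₊=(2.0124,-0.3853) cross=20.917; C₋=(4.2223,-4.6614) cross=-20.917
  mode - wants cross < 0 → take C=(4.2223,-4.6614) (cross=-20.917)
ex = (C−B)/|BC| = (0.9858,-0.1678); ey = (0.1678,0.9858)
P = B + -3.01·ex + 1.61·ey = (-2.4181,-1.8980)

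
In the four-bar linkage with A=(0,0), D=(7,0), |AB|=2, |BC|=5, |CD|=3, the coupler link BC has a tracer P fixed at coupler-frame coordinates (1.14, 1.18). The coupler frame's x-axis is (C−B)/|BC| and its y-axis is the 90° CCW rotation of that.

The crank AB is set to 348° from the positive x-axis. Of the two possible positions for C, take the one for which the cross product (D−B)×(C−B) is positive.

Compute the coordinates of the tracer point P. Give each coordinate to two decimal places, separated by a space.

A=(0,0), D=(7.00,0)
B = A + 2.00·(cos348°, sin348°) = (1.9563, -0.4158)
|BD| = 5.0608
circle(B,5.00) ∩ circle(D,3.00): a=4.1112, h=2.8457
  candidates: C₊=(5.8198,2.7581) cross=14.402; C₋=(6.2874,-2.9141) cross=-14.402
  mode + wants cross > 0 → take C=(5.8198,2.7581) (cross=14.402)
ex = (C−B)/|BC| = (0.7727,0.6348); ey = (-0.6348,0.7727)
P = B + 1.14·ex + 1.18·ey = (2.0881,1.2196)

2.09 1.22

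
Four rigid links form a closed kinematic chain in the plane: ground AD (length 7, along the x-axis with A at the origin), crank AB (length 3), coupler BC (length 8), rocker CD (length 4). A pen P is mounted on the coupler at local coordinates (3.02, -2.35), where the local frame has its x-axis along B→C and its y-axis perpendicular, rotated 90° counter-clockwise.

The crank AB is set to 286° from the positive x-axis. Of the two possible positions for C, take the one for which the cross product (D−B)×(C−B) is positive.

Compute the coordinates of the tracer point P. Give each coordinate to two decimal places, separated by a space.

A=(0,0), D=(7.00,0)
B = A + 3.00·(cos286°, sin286°) = (0.8269, -2.8838)
|BD| = 6.8135
circle(B,8.00) ∩ circle(D,4.00): a=6.9292, h=3.9983
  candidates: C₊=(5.4126,3.6715) cross=27.242; C₋=(8.7971,-3.5736) cross=-27.242
  mode + wants cross > 0 → take C=(5.4126,3.6715) (cross=27.242)
ex = (C−B)/|BC| = (0.5732,0.8194); ey = (-0.8194,0.5732)
P = B + 3.02·ex + -2.35·ey = (4.4836,-1.7562)

4.48 -1.76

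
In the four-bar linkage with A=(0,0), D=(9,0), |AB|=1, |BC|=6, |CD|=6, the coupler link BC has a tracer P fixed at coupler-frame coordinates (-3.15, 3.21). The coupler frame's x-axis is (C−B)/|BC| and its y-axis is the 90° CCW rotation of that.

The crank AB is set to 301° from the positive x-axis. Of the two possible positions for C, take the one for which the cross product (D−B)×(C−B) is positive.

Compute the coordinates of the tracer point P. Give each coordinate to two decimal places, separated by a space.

A=(0,0), D=(9.00,0)
B = A + 1.00·(cos301°, sin301°) = (0.5150, -0.8572)
|BD| = 8.5281
circle(B,6.00) ∩ circle(D,6.00): a=4.2641, h=4.2211
  candidates: C₊=(4.3333,3.7711) cross=35.998; C₋=(5.1818,-4.6283) cross=-35.998
  mode + wants cross > 0 → take C=(4.3333,3.7711) (cross=35.998)
ex = (C−B)/|BC| = (0.6364,0.7714); ey = (-0.7714,0.6364)
P = B + -3.15·ex + 3.21·ey = (-3.9657,-1.2443)

-3.97 -1.24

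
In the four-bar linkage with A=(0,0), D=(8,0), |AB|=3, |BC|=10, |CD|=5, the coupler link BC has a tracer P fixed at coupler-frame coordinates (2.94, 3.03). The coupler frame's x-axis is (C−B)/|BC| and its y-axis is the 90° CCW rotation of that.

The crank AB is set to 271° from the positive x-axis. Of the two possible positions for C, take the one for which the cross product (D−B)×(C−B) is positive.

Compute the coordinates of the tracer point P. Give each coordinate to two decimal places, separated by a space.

-0.43 1.20

A=(0,0), D=(8.00,0)
B = A + 3.00·(cos271°, sin271°) = (0.0524, -2.9995)
|BD| = 8.4948
circle(B,10.00) ∩ circle(D,5.00): a=8.6619, h=4.9972
  candidates: C₊=(6.3917,4.7343) cross=42.450; C₋=(9.9208,-4.6163) cross=-42.450
  mode + wants cross > 0 → take C=(6.3917,4.7343) (cross=42.450)
ex = (C−B)/|BC| = (0.6339,0.7734); ey = (-0.7734,0.6339)
P = B + 2.94·ex + 3.03·ey = (-0.4272,1.1950)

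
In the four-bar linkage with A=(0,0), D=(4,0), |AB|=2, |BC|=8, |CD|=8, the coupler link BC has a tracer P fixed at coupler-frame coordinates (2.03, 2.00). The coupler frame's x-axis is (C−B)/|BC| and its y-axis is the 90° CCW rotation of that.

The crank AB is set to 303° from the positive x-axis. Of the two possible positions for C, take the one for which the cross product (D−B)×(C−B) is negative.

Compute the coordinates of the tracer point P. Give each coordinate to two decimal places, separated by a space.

A=(0,0), D=(4.00,0)
B = A + 2.00·(cos303°, sin303°) = (1.0893, -1.6773)
|BD| = 3.3594
circle(B,8.00) ∩ circle(D,8.00): a=1.6797, h=7.8217
  candidates: C₊=(-1.3607,5.9383) cross=26.276; C₋=(6.4499,-7.6156) cross=-26.276
  mode - wants cross < 0 → take C=(6.4499,-7.6156) (cross=-26.276)
ex = (C−B)/|BC| = (0.6701,-0.7423); ey = (0.7423,0.6701)
P = B + 2.03·ex + 2.00·ey = (3.9341,-1.8440)

3.93 -1.84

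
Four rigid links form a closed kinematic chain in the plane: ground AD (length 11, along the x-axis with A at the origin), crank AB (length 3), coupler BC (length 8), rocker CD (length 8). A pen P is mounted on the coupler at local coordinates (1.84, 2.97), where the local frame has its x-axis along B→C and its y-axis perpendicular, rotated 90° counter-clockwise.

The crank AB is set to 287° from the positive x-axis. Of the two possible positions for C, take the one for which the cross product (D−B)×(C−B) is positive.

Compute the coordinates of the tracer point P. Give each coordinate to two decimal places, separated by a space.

A=(0,0), D=(11.00,0)
B = A + 3.00·(cos287°, sin287°) = (0.8771, -2.8689)
|BD| = 10.5216
circle(B,8.00) ∩ circle(D,8.00): a=5.2608, h=6.0270
  candidates: C₊=(4.2952,4.3641) cross=63.413; C₋=(7.5819,-7.2330) cross=-63.413
  mode + wants cross > 0 → take C=(4.2952,4.3641) (cross=63.413)
ex = (C−B)/|BC| = (0.4273,0.9041); ey = (-0.9041,0.4273)
P = B + 1.84·ex + 2.97·ey = (-1.0220,0.0636)

-1.02 0.06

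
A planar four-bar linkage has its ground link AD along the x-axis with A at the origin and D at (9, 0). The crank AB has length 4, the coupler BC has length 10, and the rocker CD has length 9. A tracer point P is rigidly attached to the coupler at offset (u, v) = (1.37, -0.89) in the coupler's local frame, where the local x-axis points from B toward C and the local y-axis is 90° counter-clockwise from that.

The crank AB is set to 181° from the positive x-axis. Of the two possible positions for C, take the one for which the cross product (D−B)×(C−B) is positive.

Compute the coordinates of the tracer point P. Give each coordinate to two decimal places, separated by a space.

A=(0,0), D=(9.00,0)
B = A + 4.00·(cos181°, sin181°) = (-3.9994, -0.0698)
|BD| = 12.9996
circle(B,10.00) ∩ circle(D,9.00): a=7.2306, h=6.9079
  candidates: C₊=(3.1940,6.8768) cross=89.799; C₋=(3.2682,-6.9388) cross=-89.799
  mode + wants cross > 0 → take C=(3.1940,6.8768) (cross=89.799)
ex = (C−B)/|BC| = (0.7193,0.6947); ey = (-0.6947,0.7193)
P = B + 1.37·ex + -0.89·ey = (-2.3957,0.2417)

-2.40 0.24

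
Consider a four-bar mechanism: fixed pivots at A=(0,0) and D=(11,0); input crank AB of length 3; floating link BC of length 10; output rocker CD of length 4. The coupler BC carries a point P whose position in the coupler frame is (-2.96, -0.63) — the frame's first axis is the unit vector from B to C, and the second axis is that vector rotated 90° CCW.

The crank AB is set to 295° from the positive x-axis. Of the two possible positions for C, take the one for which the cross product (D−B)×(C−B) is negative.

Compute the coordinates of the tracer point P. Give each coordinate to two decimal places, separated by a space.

-1.75 -2.97

A=(0,0), D=(11.00,0)
B = A + 3.00·(cos295°, sin295°) = (1.2679, -2.7189)
|BD| = 10.1048
circle(B,10.00) ∩ circle(D,4.00): a=9.2088, h=3.8984
  candidates: C₊=(9.0881,3.5135) cross=39.392; C₋=(11.1860,-3.9957) cross=-39.392
  mode - wants cross < 0 → take C=(11.1860,-3.9957) (cross=-39.392)
ex = (C−B)/|BC| = (0.9918,-0.1277); ey = (0.1277,0.9918)
P = B + -2.96·ex + -0.63·ey = (-1.7484,-2.9658)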